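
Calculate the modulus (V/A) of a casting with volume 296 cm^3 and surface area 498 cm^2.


Formula: Casting Modulus M = V / A
M = 296 cm^3 / 498 cm^2 = 0.5944 cm

Final answer: 0.5944 cm


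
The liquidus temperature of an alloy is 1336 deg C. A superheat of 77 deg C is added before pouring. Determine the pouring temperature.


Formula: T_pour = T_melt + Superheat
T_pour = 1336 + 77 = 1413 deg C

Answer: 1413 deg C


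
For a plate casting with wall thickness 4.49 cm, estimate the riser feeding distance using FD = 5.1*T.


Formula: FD = 5.1 * T  (riser feeding-distance rule)
FD = 5.1 * 4.49 cm = 22.8990 cm

Answer: 22.8990 cm


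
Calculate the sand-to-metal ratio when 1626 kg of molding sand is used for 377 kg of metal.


Formula: Sand-to-Metal Ratio = W_sand / W_metal
Ratio = 1626 kg / 377 kg = 4.3130

Final answer: 4.3130


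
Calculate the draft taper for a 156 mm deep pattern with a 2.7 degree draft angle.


Formula: taper = depth * tan(draft_angle)
tan(2.7 deg) = 0.0471588
taper = 156 mm * 0.0471588 = 7.3568 mm

Answer: 7.3568 mm


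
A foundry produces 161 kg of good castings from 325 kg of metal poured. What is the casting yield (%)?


Formula: Casting Yield = (W_good / W_total) * 100
Yield = (161 kg / 325 kg) * 100 = 49.5385%

Answer: 49.5385%


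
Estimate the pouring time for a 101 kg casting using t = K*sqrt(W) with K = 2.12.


Formula: t = K * sqrt(W)
sqrt(W) = sqrt(101) = 10.04988
t = 2.12 * 10.04988 = 21.3057 s

Final answer: 21.3057 s


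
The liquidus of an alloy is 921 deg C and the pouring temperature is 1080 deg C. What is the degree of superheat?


Formula: Superheat = T_pour - T_melt
Superheat = 1080 - 921 = 159 deg C

Answer: 159 deg C


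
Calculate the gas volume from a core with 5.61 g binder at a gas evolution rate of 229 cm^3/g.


Formula: V_gas = W_binder * gas_evolution_rate
V = 5.61 g * 229 cm^3/g = 1284.6900 cm^3

Final answer: 1284.6900 cm^3


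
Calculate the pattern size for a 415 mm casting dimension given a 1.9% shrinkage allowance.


Formula: L_pattern = L_casting * (1 + shrinkage_rate/100)
Shrinkage factor = 1 + 1.9/100 = 1.019
L_pattern = 415 mm * 1.019 = 422.8850 mm


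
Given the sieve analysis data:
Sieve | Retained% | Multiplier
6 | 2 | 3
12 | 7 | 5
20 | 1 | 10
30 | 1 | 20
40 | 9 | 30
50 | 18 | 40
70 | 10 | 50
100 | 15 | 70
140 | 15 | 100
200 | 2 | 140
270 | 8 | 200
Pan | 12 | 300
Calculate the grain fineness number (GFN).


Formula: GFN = sum(pct * multiplier) / sum(pct)
sum(pct * multiplier) = 9591
sum(pct) = 100
GFN = 9591 / 100 = 95.91

95.91


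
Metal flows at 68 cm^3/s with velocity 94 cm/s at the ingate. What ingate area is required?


Formula: A_ingate = Q / v  (continuity equation)
A = 68 cm^3/s / 94 cm/s = 0.7234 cm^2

0.7234 cm^2


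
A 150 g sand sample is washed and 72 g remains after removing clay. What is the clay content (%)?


Formula: Clay% = (W_total - W_washed) / W_total * 100
Clay mass = 150 - 72 = 78 g
Clay% = 78 / 150 * 100 = 52.0000%

Final answer: 52.0000%


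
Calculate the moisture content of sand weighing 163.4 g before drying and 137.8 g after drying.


Formula: MC = (W_wet - W_dry) / W_wet * 100
Water mass = 163.4 - 137.8 = 25.6 g
MC = 25.6 / 163.4 * 100 = 15.6671%

Final answer: 15.6671%


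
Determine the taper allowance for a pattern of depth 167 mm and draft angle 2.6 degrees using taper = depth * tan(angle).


Formula: taper = depth * tan(draft_angle)
tan(2.6 deg) = 0.0454097
taper = 167 mm * 0.0454097 = 7.5834 mm

Final answer: 7.5834 mm


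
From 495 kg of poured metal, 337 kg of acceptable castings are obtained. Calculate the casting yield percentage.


Formula: Casting Yield = (W_good / W_total) * 100
Yield = (337 kg / 495 kg) * 100 = 68.0808%


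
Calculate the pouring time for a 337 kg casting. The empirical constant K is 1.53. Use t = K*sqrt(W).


Formula: t = K * sqrt(W)
sqrt(W) = sqrt(337) = 18.35756
t = 1.53 * 18.35756 = 28.0871 s

Final answer: 28.0871 s


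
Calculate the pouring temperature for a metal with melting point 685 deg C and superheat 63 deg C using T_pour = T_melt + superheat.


Formula: T_pour = T_melt + Superheat
T_pour = 685 + 63 = 748 deg C

Answer: 748 deg C


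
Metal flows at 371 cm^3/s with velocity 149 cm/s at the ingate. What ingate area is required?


Formula: A_ingate = Q / v  (continuity equation)
A = 371 cm^3/s / 149 cm/s = 2.4899 cm^2

2.4899 cm^2


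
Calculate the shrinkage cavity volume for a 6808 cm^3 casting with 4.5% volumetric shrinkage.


Formula: V_shrink = V_casting * shrinkage_pct / 100
V_shrink = 6808 cm^3 * 4.5 / 100 = 306.3600 cm^3

Answer: 306.3600 cm^3


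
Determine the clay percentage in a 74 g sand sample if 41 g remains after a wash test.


Formula: Clay% = (W_total - W_washed) / W_total * 100
Clay mass = 74 - 41 = 33 g
Clay% = 33 / 74 * 100 = 44.5946%

Answer: 44.5946%


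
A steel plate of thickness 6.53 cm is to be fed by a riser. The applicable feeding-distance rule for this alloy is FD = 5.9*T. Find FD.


Formula: FD = 5.9 * T  (riser feeding-distance rule)
FD = 5.9 * 6.53 cm = 38.5270 cm

Answer: 38.5270 cm


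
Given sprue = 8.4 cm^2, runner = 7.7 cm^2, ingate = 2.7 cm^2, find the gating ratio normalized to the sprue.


Sprue:Runner:Ingate = 1 : 7.7/8.4 : 2.7/8.4 = 1:0.92:0.32


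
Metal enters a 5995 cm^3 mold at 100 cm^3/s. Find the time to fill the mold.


Formula: t_fill = V_mold / Q_flow
t = 5995 cm^3 / 100 cm^3/s = 59.9500 s

Answer: 59.9500 s


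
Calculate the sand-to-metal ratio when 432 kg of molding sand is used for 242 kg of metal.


Formula: Sand-to-Metal Ratio = W_sand / W_metal
Ratio = 432 kg / 242 kg = 1.7851

Answer: 1.7851


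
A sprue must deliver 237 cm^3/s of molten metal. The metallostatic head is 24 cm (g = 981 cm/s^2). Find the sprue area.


Formula: v = sqrt(2*g*h), A = Q/v
Velocity: v = sqrt(2 * 981 * 24) = sqrt(47088) = 216.9977 cm/s
Sprue area: A = Q / v = 237 / 216.9977 = 1.0922 cm^2

1.0922 cm^2


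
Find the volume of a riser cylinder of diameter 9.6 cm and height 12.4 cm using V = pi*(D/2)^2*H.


Formula: V = pi * (D/2)^2 * H  (cylinder volume)
Radius = D/2 = 9.6/2 = 4.8 cm
V = pi * 4.8^2 * 12.4 = 897.5405 cm^3

897.5405 cm^3


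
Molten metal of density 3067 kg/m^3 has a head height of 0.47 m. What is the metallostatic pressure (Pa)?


Formula: P = rho * g * h
rho * g = 3067 * 9.81 = 30087.27 N/m^3
P = 30087.27 * 0.47 = 14141.0169 Pa


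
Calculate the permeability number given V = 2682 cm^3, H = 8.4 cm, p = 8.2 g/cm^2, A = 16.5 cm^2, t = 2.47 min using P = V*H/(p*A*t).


Formula: Permeability Number P = (V * H) / (p * A * t)
Numerator: V * H = 2682 * 8.4 = 22528.8
Denominator: p * A * t = 8.2 * 16.5 * 2.47 = 334.191
P = 22528.8 / 334.191 = 67.4129

67.4129


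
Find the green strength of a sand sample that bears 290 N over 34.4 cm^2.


Formula: Compressive Strength = Force / Area
Strength = 290 N / 34.4 cm^2 = 8.4302 N/cm^2

Final answer: 8.4302 N/cm^2


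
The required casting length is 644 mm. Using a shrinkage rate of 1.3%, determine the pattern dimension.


Formula: L_pattern = L_casting * (1 + shrinkage_rate/100)
Shrinkage factor = 1 + 1.3/100 = 1.013
L_pattern = 644 mm * 1.013 = 652.3720 mm


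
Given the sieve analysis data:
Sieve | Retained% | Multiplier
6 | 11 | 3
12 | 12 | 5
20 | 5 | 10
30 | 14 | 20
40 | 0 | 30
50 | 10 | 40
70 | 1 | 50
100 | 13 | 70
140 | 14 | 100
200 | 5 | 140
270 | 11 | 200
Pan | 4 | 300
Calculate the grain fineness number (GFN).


Formula: GFN = sum(pct * multiplier) / sum(pct)
sum(pct * multiplier) = 7283
sum(pct) = 100
GFN = 7283 / 100 = 72.83

Final answer: 72.83


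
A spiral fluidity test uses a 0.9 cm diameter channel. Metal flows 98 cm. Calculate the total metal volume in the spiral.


Formula: V = pi * (d/2)^2 * L  (cylinder volume)
Radius = 0.9/2 = 0.45 cm
V = pi * 0.45^2 * 98 = 62.3449 cm^3


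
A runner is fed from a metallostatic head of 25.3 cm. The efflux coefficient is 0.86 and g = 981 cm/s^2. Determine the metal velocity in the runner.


Formula: v = Cd * sqrt(2 * g * h)  (Torricelli with discharge coefficient)
2*g*h = 2 * 981 * 25.3 = 49638.6 cm^2/s^2
sqrt(49638.6) = 222.79722 cm/s
v = 0.86 * 222.79722 = 191.6056 cm/s

Answer: 191.6056 cm/s


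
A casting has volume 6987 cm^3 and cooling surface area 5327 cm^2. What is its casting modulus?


Formula: Casting Modulus M = V / A
M = 6987 cm^3 / 5327 cm^2 = 1.3116 cm


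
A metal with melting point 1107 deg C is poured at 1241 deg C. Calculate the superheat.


Formula: Superheat = T_pour - T_melt
Superheat = 1241 - 1107 = 134 deg C


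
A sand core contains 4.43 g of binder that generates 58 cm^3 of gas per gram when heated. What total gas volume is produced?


Formula: V_gas = W_binder * gas_evolution_rate
V = 4.43 g * 58 cm^3/g = 256.9400 cm^3

Answer: 256.9400 cm^3


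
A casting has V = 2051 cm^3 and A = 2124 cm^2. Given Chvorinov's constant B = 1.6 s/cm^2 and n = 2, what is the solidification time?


Formula: t_s = B * (V/A)^n  (Chvorinov's rule, n=2)
Modulus M = V/A = 2051/2124 = 0.965631 cm
M^2 = 0.965631^2 = 0.932443 cm^2
t_s = 1.6 * 0.932443 = 1.4919 s


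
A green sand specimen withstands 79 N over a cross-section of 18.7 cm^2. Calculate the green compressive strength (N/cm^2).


Formula: Compressive Strength = Force / Area
Strength = 79 N / 18.7 cm^2 = 4.2246 N/cm^2

Final answer: 4.2246 N/cm^2


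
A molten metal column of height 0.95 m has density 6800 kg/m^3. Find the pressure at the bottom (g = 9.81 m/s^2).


Formula: P = rho * g * h
rho * g = 6800 * 9.81 = 66708.0 N/m^3
P = 66708.0 * 0.95 = 63372.6000 Pa

Final answer: 63372.6000 Pa


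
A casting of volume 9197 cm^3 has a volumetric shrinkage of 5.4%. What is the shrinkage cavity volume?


Formula: V_shrink = V_casting * shrinkage_pct / 100
V_shrink = 9197 cm^3 * 5.4 / 100 = 496.6380 cm^3

Final answer: 496.6380 cm^3


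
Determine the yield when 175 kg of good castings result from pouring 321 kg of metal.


Formula: Casting Yield = (W_good / W_total) * 100
Yield = (175 kg / 321 kg) * 100 = 54.5171%


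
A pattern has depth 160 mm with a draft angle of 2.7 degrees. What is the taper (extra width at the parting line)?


Formula: taper = depth * tan(draft_angle)
tan(2.7 deg) = 0.0471588
taper = 160 mm * 0.0471588 = 7.5454 mm

Answer: 7.5454 mm


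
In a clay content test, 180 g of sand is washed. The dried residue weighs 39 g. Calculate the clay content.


Formula: Clay% = (W_total - W_washed) / W_total * 100
Clay mass = 180 - 39 = 141 g
Clay% = 141 / 180 * 100 = 78.3333%


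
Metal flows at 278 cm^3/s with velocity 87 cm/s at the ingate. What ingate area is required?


Formula: A_ingate = Q / v  (continuity equation)
A = 278 cm^3/s / 87 cm/s = 3.1954 cm^2

Final answer: 3.1954 cm^2


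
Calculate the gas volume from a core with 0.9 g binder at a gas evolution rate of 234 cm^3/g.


Formula: V_gas = W_binder * gas_evolution_rate
V = 0.9 g * 234 cm^3/g = 210.6000 cm^3

Answer: 210.6000 cm^3


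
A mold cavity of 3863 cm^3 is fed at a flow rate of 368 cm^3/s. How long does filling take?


Formula: t_fill = V_mold / Q_flow
t = 3863 cm^3 / 368 cm^3/s = 10.4973 s

Answer: 10.4973 s


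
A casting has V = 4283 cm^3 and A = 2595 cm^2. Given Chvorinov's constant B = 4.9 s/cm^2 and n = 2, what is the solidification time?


Formula: t_s = B * (V/A)^n  (Chvorinov's rule, n=2)
Modulus M = V/A = 4283/2595 = 1.650482 cm
M^2 = 1.650482^2 = 2.724091 cm^2
t_s = 4.9 * 2.724091 = 13.3480 s

13.3480 s


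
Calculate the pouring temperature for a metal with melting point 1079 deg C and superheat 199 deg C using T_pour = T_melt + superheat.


Formula: T_pour = T_melt + Superheat
T_pour = 1079 + 199 = 1278 deg C

Final answer: 1278 deg C


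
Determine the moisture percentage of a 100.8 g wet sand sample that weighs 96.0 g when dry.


Formula: MC = (W_wet - W_dry) / W_wet * 100
Water mass = 100.8 - 96.0 = 4.8 g
MC = 4.8 / 100.8 * 100 = 4.7619%


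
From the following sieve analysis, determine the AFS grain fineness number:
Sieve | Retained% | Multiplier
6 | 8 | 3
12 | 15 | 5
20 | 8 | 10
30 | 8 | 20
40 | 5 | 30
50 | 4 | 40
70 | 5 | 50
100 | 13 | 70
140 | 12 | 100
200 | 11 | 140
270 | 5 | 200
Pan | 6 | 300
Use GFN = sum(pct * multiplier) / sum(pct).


Formula: GFN = sum(pct * multiplier) / sum(pct)
sum(pct * multiplier) = 7349
sum(pct) = 100
GFN = 7349 / 100 = 73.49

73.49


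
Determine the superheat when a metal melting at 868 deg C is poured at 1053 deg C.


Formula: Superheat = T_pour - T_melt
Superheat = 1053 - 868 = 185 deg C


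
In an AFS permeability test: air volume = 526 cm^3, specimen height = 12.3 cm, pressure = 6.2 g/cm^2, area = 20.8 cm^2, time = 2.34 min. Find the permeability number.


Formula: Permeability Number P = (V * H) / (p * A * t)
Numerator: V * H = 526 * 12.3 = 6469.8
Denominator: p * A * t = 6.2 * 20.8 * 2.34 = 301.7664
P = 6469.8 / 301.7664 = 21.4398

Final answer: 21.4398


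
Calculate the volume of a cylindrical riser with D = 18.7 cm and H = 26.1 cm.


Formula: V = pi * (D/2)^2 * H  (cylinder volume)
Radius = D/2 = 18.7/2 = 9.35 cm
V = pi * 9.35^2 * 26.1 = 7168.2576 cm^3

Final answer: 7168.2576 cm^3


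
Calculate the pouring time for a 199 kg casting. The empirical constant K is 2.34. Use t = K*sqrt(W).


Formula: t = K * sqrt(W)
sqrt(W) = sqrt(199) = 14.10674
t = 2.34 * 14.10674 = 33.0098 s

33.0098 s


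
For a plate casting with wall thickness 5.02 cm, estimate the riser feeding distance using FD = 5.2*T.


Formula: FD = 5.2 * T  (riser feeding-distance rule)
FD = 5.2 * 5.02 cm = 26.1040 cm


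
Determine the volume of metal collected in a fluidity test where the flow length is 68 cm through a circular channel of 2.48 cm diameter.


Formula: V = pi * (d/2)^2 * L  (cylinder volume)
Radius = 2.48/2 = 1.24 cm
V = pi * 1.24^2 * 68 = 328.4749 cm^3

328.4749 cm^3


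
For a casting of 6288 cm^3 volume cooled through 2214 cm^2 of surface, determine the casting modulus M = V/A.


Formula: Casting Modulus M = V / A
M = 6288 cm^3 / 2214 cm^2 = 2.8401 cm

2.8401 cm


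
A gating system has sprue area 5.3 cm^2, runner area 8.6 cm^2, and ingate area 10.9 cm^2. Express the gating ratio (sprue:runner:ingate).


Sprue:Runner:Ingate = 1 : 8.6/5.3 : 10.9/5.3 = 1:1.62:2.06

1:1.62:2.06


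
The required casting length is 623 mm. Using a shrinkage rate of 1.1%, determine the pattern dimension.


Formula: L_pattern = L_casting * (1 + shrinkage_rate/100)
Shrinkage factor = 1 + 1.1/100 = 1.011
L_pattern = 623 mm * 1.011 = 629.8530 mm

Final answer: 629.8530 mm


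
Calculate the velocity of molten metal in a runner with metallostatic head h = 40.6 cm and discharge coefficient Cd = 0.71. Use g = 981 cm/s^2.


Formula: v = Cd * sqrt(2 * g * h)  (Torricelli with discharge coefficient)
2*g*h = 2 * 981 * 40.6 = 79657.2 cm^2/s^2
sqrt(79657.2) = 282.23607 cm/s
v = 0.71 * 282.23607 = 200.3876 cm/s


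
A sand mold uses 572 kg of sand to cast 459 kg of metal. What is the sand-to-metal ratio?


Formula: Sand-to-Metal Ratio = W_sand / W_metal
Ratio = 572 kg / 459 kg = 1.2462


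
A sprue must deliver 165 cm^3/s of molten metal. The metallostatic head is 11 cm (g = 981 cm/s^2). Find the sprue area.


Formula: v = sqrt(2*g*h), A = Q/v
Velocity: v = sqrt(2 * 981 * 11) = sqrt(21582) = 146.9081 cm/s
Sprue area: A = Q / v = 165 / 146.9081 = 1.1232 cm^2

1.1232 cm^2


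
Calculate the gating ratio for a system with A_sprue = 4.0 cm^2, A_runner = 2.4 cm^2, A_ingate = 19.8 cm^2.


Sprue:Runner:Ingate = 1 : 2.4/4.0 : 19.8/4.0 = 1:0.60:4.95

Final answer: 1:0.60:4.95


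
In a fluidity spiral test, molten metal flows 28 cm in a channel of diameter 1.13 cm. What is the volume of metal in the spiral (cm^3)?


Formula: V = pi * (d/2)^2 * L  (cylinder volume)
Radius = 1.13/2 = 0.565 cm
V = pi * 0.565^2 * 28 = 28.0805 cm^3

Answer: 28.0805 cm^3


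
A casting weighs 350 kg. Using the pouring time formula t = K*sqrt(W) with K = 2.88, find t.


Formula: t = K * sqrt(W)
sqrt(W) = sqrt(350) = 18.70829
t = 2.88 * 18.70829 = 53.8799 s

Answer: 53.8799 s


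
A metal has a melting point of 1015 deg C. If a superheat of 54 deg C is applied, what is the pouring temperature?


Formula: T_pour = T_melt + Superheat
T_pour = 1015 + 54 = 1069 deg C


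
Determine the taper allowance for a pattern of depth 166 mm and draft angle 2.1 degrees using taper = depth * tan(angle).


Formula: taper = depth * tan(draft_angle)
tan(2.1 deg) = 0.0366683
taper = 166 mm * 0.0366683 = 6.0869 mm


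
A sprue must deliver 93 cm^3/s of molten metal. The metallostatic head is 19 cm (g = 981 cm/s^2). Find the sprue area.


Formula: v = sqrt(2*g*h), A = Q/v
Velocity: v = sqrt(2 * 981 * 19) = sqrt(37278) = 193.0751 cm/s
Sprue area: A = Q / v = 93 / 193.0751 = 0.4817 cm^2


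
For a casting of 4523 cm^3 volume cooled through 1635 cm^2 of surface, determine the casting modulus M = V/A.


Formula: Casting Modulus M = V / A
M = 4523 cm^3 / 1635 cm^2 = 2.7664 cm

Answer: 2.7664 cm


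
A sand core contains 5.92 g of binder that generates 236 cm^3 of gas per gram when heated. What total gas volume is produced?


Formula: V_gas = W_binder * gas_evolution_rate
V = 5.92 g * 236 cm^3/g = 1397.1200 cm^3

1397.1200 cm^3


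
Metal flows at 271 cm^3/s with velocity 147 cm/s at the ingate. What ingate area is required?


Formula: A_ingate = Q / v  (continuity equation)
A = 271 cm^3/s / 147 cm/s = 1.8435 cm^2

1.8435 cm^2


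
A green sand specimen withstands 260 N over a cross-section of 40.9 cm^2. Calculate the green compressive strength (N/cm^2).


Formula: Compressive Strength = Force / Area
Strength = 260 N / 40.9 cm^2 = 6.3570 N/cm^2

6.3570 N/cm^2


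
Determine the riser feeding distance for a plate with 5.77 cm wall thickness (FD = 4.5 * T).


Formula: FD = 4.5 * T  (riser feeding-distance rule)
FD = 4.5 * 5.77 cm = 25.9650 cm


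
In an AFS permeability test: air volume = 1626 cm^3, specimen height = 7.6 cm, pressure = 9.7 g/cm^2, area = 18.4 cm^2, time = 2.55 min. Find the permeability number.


Formula: Permeability Number P = (V * H) / (p * A * t)
Numerator: V * H = 1626 * 7.6 = 12357.6
Denominator: p * A * t = 9.7 * 18.4 * 2.55 = 455.124
P = 12357.6 / 455.124 = 27.1522

Final answer: 27.1522


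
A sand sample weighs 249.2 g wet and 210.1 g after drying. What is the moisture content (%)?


Formula: MC = (W_wet - W_dry) / W_wet * 100
Water mass = 249.2 - 210.1 = 39.1 g
MC = 39.1 / 249.2 * 100 = 15.6902%

15.6902%


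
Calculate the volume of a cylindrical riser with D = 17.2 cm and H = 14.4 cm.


Formula: V = pi * (D/2)^2 * H  (cylinder volume)
Radius = D/2 = 17.2/2 = 8.6 cm
V = pi * 8.6^2 * 14.4 = 3345.8716 cm^3

3345.8716 cm^3


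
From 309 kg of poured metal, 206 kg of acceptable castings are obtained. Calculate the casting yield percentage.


Formula: Casting Yield = (W_good / W_total) * 100
Yield = (206 kg / 309 kg) * 100 = 66.6667%


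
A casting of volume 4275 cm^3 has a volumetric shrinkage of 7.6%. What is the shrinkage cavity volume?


Formula: V_shrink = V_casting * shrinkage_pct / 100
V_shrink = 4275 cm^3 * 7.6 / 100 = 324.9000 cm^3

Answer: 324.9000 cm^3


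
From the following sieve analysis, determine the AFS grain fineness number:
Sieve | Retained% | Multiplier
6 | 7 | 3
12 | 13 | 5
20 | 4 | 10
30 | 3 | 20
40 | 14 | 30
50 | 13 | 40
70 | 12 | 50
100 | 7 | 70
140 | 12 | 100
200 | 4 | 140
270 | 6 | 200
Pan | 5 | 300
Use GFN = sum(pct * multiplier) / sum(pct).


Formula: GFN = sum(pct * multiplier) / sum(pct)
sum(pct * multiplier) = 6676
sum(pct) = 100
GFN = 6676 / 100 = 66.76

Final answer: 66.76


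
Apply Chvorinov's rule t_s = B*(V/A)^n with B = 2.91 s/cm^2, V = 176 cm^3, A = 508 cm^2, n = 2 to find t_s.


Formula: t_s = B * (V/A)^n  (Chvorinov's rule, n=2)
Modulus M = V/A = 176/508 = 0.346457 cm
M^2 = 0.346457^2 = 0.120032 cm^2
t_s = 2.91 * 0.120032 = 0.3493 s


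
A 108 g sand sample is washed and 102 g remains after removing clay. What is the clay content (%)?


Formula: Clay% = (W_total - W_washed) / W_total * 100
Clay mass = 108 - 102 = 6 g
Clay% = 6 / 108 * 100 = 5.5556%


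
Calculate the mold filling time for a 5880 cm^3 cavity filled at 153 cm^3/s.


Formula: t_fill = V_mold / Q_flow
t = 5880 cm^3 / 153 cm^3/s = 38.4314 s


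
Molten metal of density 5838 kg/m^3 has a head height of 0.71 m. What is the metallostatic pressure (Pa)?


Formula: P = rho * g * h
rho * g = 5838 * 9.81 = 57270.78 N/m^3
P = 57270.78 * 0.71 = 40662.2538 Pa


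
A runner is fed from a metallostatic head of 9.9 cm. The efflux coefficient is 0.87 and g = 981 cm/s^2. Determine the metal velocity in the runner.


Formula: v = Cd * sqrt(2 * g * h)  (Torricelli with discharge coefficient)
2*g*h = 2 * 981 * 9.9 = 19423.8 cm^2/s^2
sqrt(19423.8) = 139.36929 cm/s
v = 0.87 * 139.36929 = 121.2513 cm/s

121.2513 cm/s


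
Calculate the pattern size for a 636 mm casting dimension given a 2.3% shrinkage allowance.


Formula: L_pattern = L_casting * (1 + shrinkage_rate/100)
Shrinkage factor = 1 + 2.3/100 = 1.023
L_pattern = 636 mm * 1.023 = 650.6280 mm

650.6280 mm


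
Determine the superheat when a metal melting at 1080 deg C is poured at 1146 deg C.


Formula: Superheat = T_pour - T_melt
Superheat = 1146 - 1080 = 66 deg C

Answer: 66 deg C


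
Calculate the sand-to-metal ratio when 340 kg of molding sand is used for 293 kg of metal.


Formula: Sand-to-Metal Ratio = W_sand / W_metal
Ratio = 340 kg / 293 kg = 1.1604

Final answer: 1.1604


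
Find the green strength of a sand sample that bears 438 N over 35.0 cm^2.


Formula: Compressive Strength = Force / Area
Strength = 438 N / 35.0 cm^2 = 12.5143 N/cm^2

Answer: 12.5143 N/cm^2


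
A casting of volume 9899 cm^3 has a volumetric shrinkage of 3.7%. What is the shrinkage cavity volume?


Formula: V_shrink = V_casting * shrinkage_pct / 100
V_shrink = 9899 cm^3 * 3.7 / 100 = 366.2630 cm^3


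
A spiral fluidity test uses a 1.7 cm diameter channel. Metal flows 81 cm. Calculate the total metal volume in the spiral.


Formula: V = pi * (d/2)^2 * L  (cylinder volume)
Radius = 1.7/2 = 0.85 cm
V = pi * 0.85^2 * 81 = 183.8539 cm^3

183.8539 cm^3


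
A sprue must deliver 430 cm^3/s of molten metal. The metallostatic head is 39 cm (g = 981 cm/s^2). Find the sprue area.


Formula: v = sqrt(2*g*h), A = Q/v
Velocity: v = sqrt(2 * 981 * 39) = sqrt(76518) = 276.6189 cm/s
Sprue area: A = Q / v = 430 / 276.6189 = 1.5545 cm^2


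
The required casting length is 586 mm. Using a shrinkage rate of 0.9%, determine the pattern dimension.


Formula: L_pattern = L_casting * (1 + shrinkage_rate/100)
Shrinkage factor = 1 + 0.9/100 = 1.009
L_pattern = 586 mm * 1.009 = 591.2740 mm


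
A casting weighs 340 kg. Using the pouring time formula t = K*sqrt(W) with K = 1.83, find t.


Formula: t = K * sqrt(W)
sqrt(W) = sqrt(340) = 18.43909
t = 1.83 * 18.43909 = 33.7435 s

Answer: 33.7435 s


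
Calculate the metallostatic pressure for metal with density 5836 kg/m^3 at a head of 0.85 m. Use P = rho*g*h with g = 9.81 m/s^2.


Formula: P = rho * g * h
rho * g = 5836 * 9.81 = 57251.16 N/m^3
P = 57251.16 * 0.85 = 48663.4860 Pa

Final answer: 48663.4860 Pa


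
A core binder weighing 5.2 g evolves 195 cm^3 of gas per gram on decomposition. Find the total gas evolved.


Formula: V_gas = W_binder * gas_evolution_rate
V = 5.2 g * 195 cm^3/g = 1014.0000 cm^3

Answer: 1014.0000 cm^3


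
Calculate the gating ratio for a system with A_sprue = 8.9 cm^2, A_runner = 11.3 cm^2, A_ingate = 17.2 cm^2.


Sprue:Runner:Ingate = 1 : 11.3/8.9 : 17.2/8.9 = 1:1.27:1.93


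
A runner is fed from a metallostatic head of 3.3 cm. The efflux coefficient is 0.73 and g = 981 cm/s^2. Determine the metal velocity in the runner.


Formula: v = Cd * sqrt(2 * g * h)  (Torricelli with discharge coefficient)
2*g*h = 2 * 981 * 3.3 = 6474.6 cm^2/s^2
sqrt(6474.6) = 80.46490 cm/s
v = 0.73 * 80.46490 = 58.7394 cm/s


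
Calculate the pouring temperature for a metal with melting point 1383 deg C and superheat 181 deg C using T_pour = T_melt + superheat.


Formula: T_pour = T_melt + Superheat
T_pour = 1383 + 181 = 1564 deg C

1564 deg C


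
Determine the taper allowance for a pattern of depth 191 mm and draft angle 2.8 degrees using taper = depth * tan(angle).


Formula: taper = depth * tan(draft_angle)
tan(2.8 deg) = 0.0489082
taper = 191 mm * 0.0489082 = 9.3415 mm

9.3415 mm


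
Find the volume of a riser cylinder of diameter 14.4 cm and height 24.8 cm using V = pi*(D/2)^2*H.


Formula: V = pi * (D/2)^2 * H  (cylinder volume)
Radius = D/2 = 14.4/2 = 7.2 cm
V = pi * 7.2^2 * 24.8 = 4038.9320 cm^3


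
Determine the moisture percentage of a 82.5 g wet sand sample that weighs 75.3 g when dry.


Formula: MC = (W_wet - W_dry) / W_wet * 100
Water mass = 82.5 - 75.3 = 7.2 g
MC = 7.2 / 82.5 * 100 = 8.7273%

Final answer: 8.7273%


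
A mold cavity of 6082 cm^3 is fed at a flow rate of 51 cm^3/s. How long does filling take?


Formula: t_fill = V_mold / Q_flow
t = 6082 cm^3 / 51 cm^3/s = 119.2549 s


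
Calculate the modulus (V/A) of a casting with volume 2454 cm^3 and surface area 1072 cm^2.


Formula: Casting Modulus M = V / A
M = 2454 cm^3 / 1072 cm^2 = 2.2892 cm


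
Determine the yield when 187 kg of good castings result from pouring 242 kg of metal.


Formula: Casting Yield = (W_good / W_total) * 100
Yield = (187 kg / 242 kg) * 100 = 77.2727%

77.2727%


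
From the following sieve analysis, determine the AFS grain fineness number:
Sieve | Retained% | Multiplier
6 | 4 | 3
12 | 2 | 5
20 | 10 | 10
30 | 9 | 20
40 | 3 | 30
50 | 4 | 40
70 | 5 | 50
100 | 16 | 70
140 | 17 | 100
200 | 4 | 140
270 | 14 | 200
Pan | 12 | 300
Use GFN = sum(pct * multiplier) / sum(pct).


Formula: GFN = sum(pct * multiplier) / sum(pct)
sum(pct * multiplier) = 10582
sum(pct) = 100
GFN = 10582 / 100 = 105.82

105.82


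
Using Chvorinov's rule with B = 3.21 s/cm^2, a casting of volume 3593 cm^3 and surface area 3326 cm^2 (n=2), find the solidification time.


Formula: t_s = B * (V/A)^n  (Chvorinov's rule, n=2)
Modulus M = V/A = 3593/3326 = 1.080277 cm
M^2 = 1.080277^2 = 1.166998 cm^2
t_s = 3.21 * 1.166998 = 3.7461 s

Final answer: 3.7461 s


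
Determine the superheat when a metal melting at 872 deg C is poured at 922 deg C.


Formula: Superheat = T_pour - T_melt
Superheat = 922 - 872 = 50 deg C

Answer: 50 deg C


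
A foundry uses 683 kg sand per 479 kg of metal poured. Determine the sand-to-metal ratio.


Formula: Sand-to-Metal Ratio = W_sand / W_metal
Ratio = 683 kg / 479 kg = 1.4259

1.4259


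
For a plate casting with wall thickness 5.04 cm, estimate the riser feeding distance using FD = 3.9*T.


Formula: FD = 3.9 * T  (riser feeding-distance rule)
FD = 3.9 * 5.04 cm = 19.6560 cm

19.6560 cm


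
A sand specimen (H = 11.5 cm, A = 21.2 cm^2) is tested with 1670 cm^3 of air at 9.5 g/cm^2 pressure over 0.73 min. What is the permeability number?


Formula: Permeability Number P = (V * H) / (p * A * t)
Numerator: V * H = 1670 * 11.5 = 19205.0
Denominator: p * A * t = 9.5 * 21.2 * 0.73 = 147.022
P = 19205.0 / 147.022 = 130.6267

Answer: 130.6267


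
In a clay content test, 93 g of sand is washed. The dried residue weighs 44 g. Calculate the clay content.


Formula: Clay% = (W_total - W_washed) / W_total * 100
Clay mass = 93 - 44 = 49 g
Clay% = 49 / 93 * 100 = 52.6882%

Final answer: 52.6882%


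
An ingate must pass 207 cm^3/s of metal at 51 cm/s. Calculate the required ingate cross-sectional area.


Formula: A_ingate = Q / v  (continuity equation)
A = 207 cm^3/s / 51 cm/s = 4.0588 cm^2


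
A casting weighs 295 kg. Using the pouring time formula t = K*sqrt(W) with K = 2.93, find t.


Formula: t = K * sqrt(W)
sqrt(W) = sqrt(295) = 17.17556
t = 2.93 * 17.17556 = 50.3244 s

Final answer: 50.3244 s


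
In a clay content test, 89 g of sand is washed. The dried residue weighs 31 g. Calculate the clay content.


Formula: Clay% = (W_total - W_washed) / W_total * 100
Clay mass = 89 - 31 = 58 g
Clay% = 58 / 89 * 100 = 65.1685%


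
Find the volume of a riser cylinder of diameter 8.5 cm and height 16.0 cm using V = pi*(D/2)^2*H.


Formula: V = pi * (D/2)^2 * H  (cylinder volume)
Radius = D/2 = 8.5/2 = 4.25 cm
V = pi * 4.25^2 * 16.0 = 907.9203 cm^3

Final answer: 907.9203 cm^3


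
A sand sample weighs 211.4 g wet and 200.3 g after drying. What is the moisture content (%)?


Formula: MC = (W_wet - W_dry) / W_wet * 100
Water mass = 211.4 - 200.3 = 11.1 g
MC = 11.1 / 211.4 * 100 = 5.2507%

Final answer: 5.2507%


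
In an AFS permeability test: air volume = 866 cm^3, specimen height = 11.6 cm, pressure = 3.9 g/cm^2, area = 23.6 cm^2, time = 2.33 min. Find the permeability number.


Formula: Permeability Number P = (V * H) / (p * A * t)
Numerator: V * H = 866 * 11.6 = 10045.6
Denominator: p * A * t = 3.9 * 23.6 * 2.33 = 214.4532
P = 10045.6 / 214.4532 = 46.8429


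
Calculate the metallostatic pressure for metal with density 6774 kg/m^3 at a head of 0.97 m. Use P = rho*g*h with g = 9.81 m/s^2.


Formula: P = rho * g * h
rho * g = 6774 * 9.81 = 66452.94 N/m^3
P = 66452.94 * 0.97 = 64459.3518 Pa

Answer: 64459.3518 Pa


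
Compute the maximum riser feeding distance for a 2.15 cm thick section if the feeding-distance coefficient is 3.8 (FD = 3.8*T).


Formula: FD = 3.8 * T  (riser feeding-distance rule)
FD = 3.8 * 2.15 cm = 8.1700 cm

Final answer: 8.1700 cm


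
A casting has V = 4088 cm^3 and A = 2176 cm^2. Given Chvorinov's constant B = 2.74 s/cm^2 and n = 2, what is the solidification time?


Formula: t_s = B * (V/A)^n  (Chvorinov's rule, n=2)
Modulus M = V/A = 4088/2176 = 1.878676 cm
M^2 = 1.878676^2 = 3.529424 cm^2
t_s = 2.74 * 3.529424 = 9.6706 s

Answer: 9.6706 s


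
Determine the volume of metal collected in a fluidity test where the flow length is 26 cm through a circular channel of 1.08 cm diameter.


Formula: V = pi * (d/2)^2 * L  (cylinder volume)
Radius = 1.08/2 = 0.54 cm
V = pi * 0.54^2 * 26 = 23.8183 cm^3


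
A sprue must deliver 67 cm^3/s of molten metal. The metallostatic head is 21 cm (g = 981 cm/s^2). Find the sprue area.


Formula: v = sqrt(2*g*h), A = Q/v
Velocity: v = sqrt(2 * 981 * 21) = sqrt(41202) = 202.9828 cm/s
Sprue area: A = Q / v = 67 / 202.9828 = 0.3301 cm^2

Final answer: 0.3301 cm^2


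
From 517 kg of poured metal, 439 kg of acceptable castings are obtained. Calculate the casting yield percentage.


Formula: Casting Yield = (W_good / W_total) * 100
Yield = (439 kg / 517 kg) * 100 = 84.9130%

Final answer: 84.9130%


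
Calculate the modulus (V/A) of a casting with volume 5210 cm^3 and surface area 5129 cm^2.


Formula: Casting Modulus M = V / A
M = 5210 cm^3 / 5129 cm^2 = 1.0158 cm

Final answer: 1.0158 cm


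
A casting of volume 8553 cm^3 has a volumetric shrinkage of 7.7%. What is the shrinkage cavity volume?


Formula: V_shrink = V_casting * shrinkage_pct / 100
V_shrink = 8553 cm^3 * 7.7 / 100 = 658.5810 cm^3


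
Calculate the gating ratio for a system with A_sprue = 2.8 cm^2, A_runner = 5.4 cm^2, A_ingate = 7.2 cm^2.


Sprue:Runner:Ingate = 1 : 5.4/2.8 : 7.2/2.8 = 1:1.93:2.57

Final answer: 1:1.93:2.57


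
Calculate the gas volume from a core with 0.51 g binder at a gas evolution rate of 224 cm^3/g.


Formula: V_gas = W_binder * gas_evolution_rate
V = 0.51 g * 224 cm^3/g = 114.2400 cm^3

Answer: 114.2400 cm^3


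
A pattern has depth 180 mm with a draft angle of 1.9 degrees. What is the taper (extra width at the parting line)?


Formula: taper = depth * tan(draft_angle)
tan(1.9 deg) = 0.0331734
taper = 180 mm * 0.0331734 = 5.9712 mm


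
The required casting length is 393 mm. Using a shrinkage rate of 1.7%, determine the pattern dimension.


Formula: L_pattern = L_casting * (1 + shrinkage_rate/100)
Shrinkage factor = 1 + 1.7/100 = 1.017
L_pattern = 393 mm * 1.017 = 399.6810 mm

Answer: 399.6810 mm


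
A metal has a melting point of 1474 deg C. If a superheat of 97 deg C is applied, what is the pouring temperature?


Formula: T_pour = T_melt + Superheat
T_pour = 1474 + 97 = 1571 deg C

1571 deg C


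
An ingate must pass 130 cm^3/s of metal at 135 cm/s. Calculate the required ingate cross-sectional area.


Formula: A_ingate = Q / v  (continuity equation)
A = 130 cm^3/s / 135 cm/s = 0.9630 cm^2


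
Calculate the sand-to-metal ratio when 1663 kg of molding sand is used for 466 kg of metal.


Formula: Sand-to-Metal Ratio = W_sand / W_metal
Ratio = 1663 kg / 466 kg = 3.5687

Final answer: 3.5687


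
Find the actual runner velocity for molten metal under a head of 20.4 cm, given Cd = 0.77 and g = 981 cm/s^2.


Formula: v = Cd * sqrt(2 * g * h)  (Torricelli with discharge coefficient)
2*g*h = 2 * 981 * 20.4 = 40024.8 cm^2/s^2
sqrt(40024.8) = 200.06199 cm/s
v = 0.77 * 200.06199 = 154.0477 cm/s


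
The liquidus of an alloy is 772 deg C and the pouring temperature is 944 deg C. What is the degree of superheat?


Formula: Superheat = T_pour - T_melt
Superheat = 944 - 772 = 172 deg C

Answer: 172 deg C


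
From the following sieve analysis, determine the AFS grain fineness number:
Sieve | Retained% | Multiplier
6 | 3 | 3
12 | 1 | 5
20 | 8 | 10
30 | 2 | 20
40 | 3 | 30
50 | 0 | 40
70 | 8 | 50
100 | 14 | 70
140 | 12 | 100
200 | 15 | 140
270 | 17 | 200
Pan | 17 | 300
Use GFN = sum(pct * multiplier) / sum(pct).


Formula: GFN = sum(pct * multiplier) / sum(pct)
sum(pct * multiplier) = 13404
sum(pct) = 100
GFN = 13404 / 100 = 134.04


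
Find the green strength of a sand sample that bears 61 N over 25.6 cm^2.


Formula: Compressive Strength = Force / Area
Strength = 61 N / 25.6 cm^2 = 2.3828 N/cm^2

2.3828 N/cm^2


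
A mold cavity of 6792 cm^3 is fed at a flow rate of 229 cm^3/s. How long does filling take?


Formula: t_fill = V_mold / Q_flow
t = 6792 cm^3 / 229 cm^3/s = 29.6594 s

Final answer: 29.6594 s


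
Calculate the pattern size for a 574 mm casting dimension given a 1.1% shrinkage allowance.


Formula: L_pattern = L_casting * (1 + shrinkage_rate/100)
Shrinkage factor = 1 + 1.1/100 = 1.011
L_pattern = 574 mm * 1.011 = 580.3140 mm

580.3140 mm


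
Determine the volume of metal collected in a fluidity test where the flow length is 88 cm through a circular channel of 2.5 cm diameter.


Formula: V = pi * (d/2)^2 * L  (cylinder volume)
Radius = 2.5/2 = 1.25 cm
V = pi * 1.25^2 * 88 = 431.9690 cm^3

Answer: 431.9690 cm^3


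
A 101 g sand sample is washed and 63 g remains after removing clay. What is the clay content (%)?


Formula: Clay% = (W_total - W_washed) / W_total * 100
Clay mass = 101 - 63 = 38 g
Clay% = 38 / 101 * 100 = 37.6238%


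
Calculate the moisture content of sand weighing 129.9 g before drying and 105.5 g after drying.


Formula: MC = (W_wet - W_dry) / W_wet * 100
Water mass = 129.9 - 105.5 = 24.4 g
MC = 24.4 / 129.9 * 100 = 18.7837%

Answer: 18.7837%


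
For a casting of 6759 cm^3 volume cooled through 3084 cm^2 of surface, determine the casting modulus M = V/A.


Formula: Casting Modulus M = V / A
M = 6759 cm^3 / 3084 cm^2 = 2.1916 cm

2.1916 cm


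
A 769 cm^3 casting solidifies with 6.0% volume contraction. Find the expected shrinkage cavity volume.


Formula: V_shrink = V_casting * shrinkage_pct / 100
V_shrink = 769 cm^3 * 6.0 / 100 = 46.1400 cm^3

46.1400 cm^3


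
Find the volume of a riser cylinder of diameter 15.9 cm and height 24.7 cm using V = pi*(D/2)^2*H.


Formula: V = pi * (D/2)^2 * H  (cylinder volume)
Radius = D/2 = 15.9/2 = 7.95 cm
V = pi * 7.95^2 * 24.7 = 4904.3458 cm^3

4904.3458 cm^3


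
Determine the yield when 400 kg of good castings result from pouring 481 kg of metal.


Formula: Casting Yield = (W_good / W_total) * 100
Yield = (400 kg / 481 kg) * 100 = 83.1601%

Answer: 83.1601%


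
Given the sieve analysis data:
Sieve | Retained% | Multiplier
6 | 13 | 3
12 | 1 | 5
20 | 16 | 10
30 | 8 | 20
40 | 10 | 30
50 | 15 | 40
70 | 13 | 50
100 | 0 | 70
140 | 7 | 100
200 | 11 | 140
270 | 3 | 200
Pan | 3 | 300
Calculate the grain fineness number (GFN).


Formula: GFN = sum(pct * multiplier) / sum(pct)
sum(pct * multiplier) = 5654
sum(pct) = 100
GFN = 5654 / 100 = 56.54

Final answer: 56.54


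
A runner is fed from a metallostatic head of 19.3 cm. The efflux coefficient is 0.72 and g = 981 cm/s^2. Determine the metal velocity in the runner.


Formula: v = Cd * sqrt(2 * g * h)  (Torricelli with discharge coefficient)
2*g*h = 2 * 981 * 19.3 = 37866.6 cm^2/s^2
sqrt(37866.6) = 194.59342 cm/s
v = 0.72 * 194.59342 = 140.1073 cm/s

Final answer: 140.1073 cm/s


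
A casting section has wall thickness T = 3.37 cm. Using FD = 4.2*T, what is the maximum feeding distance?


Formula: FD = 4.2 * T  (riser feeding-distance rule)
FD = 4.2 * 3.37 cm = 14.1540 cm

Final answer: 14.1540 cm


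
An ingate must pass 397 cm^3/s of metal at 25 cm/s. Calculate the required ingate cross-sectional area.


Formula: A_ingate = Q / v  (continuity equation)
A = 397 cm^3/s / 25 cm/s = 15.8800 cm^2

Final answer: 15.8800 cm^2


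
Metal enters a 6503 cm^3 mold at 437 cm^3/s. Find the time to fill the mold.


Formula: t_fill = V_mold / Q_flow
t = 6503 cm^3 / 437 cm^3/s = 14.8810 s

Answer: 14.8810 s


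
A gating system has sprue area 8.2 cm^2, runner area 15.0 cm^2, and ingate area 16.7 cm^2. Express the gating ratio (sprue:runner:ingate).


Sprue:Runner:Ingate = 1 : 15.0/8.2 : 16.7/8.2 = 1:1.83:2.04


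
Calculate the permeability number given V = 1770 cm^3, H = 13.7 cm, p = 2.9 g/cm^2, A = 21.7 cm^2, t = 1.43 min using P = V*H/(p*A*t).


Formula: Permeability Number P = (V * H) / (p * A * t)
Numerator: V * H = 1770 * 13.7 = 24249.0
Denominator: p * A * t = 2.9 * 21.7 * 1.43 = 89.9899
P = 24249.0 / 89.9899 = 269.4636


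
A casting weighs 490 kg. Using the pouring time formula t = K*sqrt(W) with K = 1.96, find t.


Formula: t = K * sqrt(W)
sqrt(W) = sqrt(490) = 22.13594
t = 1.96 * 22.13594 = 43.3864 s


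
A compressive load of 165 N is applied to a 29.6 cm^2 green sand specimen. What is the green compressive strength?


Formula: Compressive Strength = Force / Area
Strength = 165 N / 29.6 cm^2 = 5.5743 N/cm^2

Final answer: 5.5743 N/cm^2


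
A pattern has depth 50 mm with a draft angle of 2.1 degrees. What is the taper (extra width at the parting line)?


Formula: taper = depth * tan(draft_angle)
tan(2.1 deg) = 0.0366683
taper = 50 mm * 0.0366683 = 1.8334 mm

Final answer: 1.8334 mm


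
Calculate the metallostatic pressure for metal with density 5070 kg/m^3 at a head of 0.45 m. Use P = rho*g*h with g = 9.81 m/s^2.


Formula: P = rho * g * h
rho * g = 5070 * 9.81 = 49736.7 N/m^3
P = 49736.7 * 0.45 = 22381.5150 Pa

Final answer: 22381.5150 Pa


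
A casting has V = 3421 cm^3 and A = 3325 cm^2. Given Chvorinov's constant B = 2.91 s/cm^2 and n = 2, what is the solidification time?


Formula: t_s = B * (V/A)^n  (Chvorinov's rule, n=2)
Modulus M = V/A = 3421/3325 = 1.028872 cm
M^2 = 1.028872^2 = 1.058578 cm^2
t_s = 2.91 * 1.058578 = 3.0805 s


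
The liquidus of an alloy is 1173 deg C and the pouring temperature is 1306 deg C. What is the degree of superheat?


Formula: Superheat = T_pour - T_melt
Superheat = 1306 - 1173 = 133 deg C

133 deg C


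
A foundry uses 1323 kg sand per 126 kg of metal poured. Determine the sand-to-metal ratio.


Formula: Sand-to-Metal Ratio = W_sand / W_metal
Ratio = 1323 kg / 126 kg = 10.5000

Final answer: 10.5000


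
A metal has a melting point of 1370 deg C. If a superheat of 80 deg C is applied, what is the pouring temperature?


Formula: T_pour = T_melt + Superheat
T_pour = 1370 + 80 = 1450 deg C

1450 deg C
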